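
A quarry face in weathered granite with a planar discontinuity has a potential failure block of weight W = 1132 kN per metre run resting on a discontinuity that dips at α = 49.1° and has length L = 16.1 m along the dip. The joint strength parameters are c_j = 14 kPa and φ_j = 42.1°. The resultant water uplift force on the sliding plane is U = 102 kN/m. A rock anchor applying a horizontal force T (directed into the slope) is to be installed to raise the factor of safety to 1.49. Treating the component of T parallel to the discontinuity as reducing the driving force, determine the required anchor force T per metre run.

T = 285 kN/m

Resolving forces along and normal to the sliding plane, with the horizontal anchor force T adding T·sinα to the effective normal force and T·cosα acting up the plane against the driving force:
FS = [c_jL + (W cosα − U + T sinα) tanφ_j] / [W sinα − T cosα]
Without the anchor: N' = 639.2 kN/m, driving T_d = 855.6 kN/m, resisting R = 14·16.1 + 639.2·tan42.1° = 802.9 kN/m, FS = 0.94.
Setting FS = 1.49 and solving for T:
1.49·(855.6 − T cos49.1°) = 802.9 + T sin49.1°·tan42.1°
T·(sin49.1°·tan42.1° + 1.49·cos49.1°) = 1.49·855.6 − 802.9
T·(0.7559·0.9036 + 1.49·0.6547) = 1274.9 − 802.9 = 472.0
T·1.6585 = 472.0
T = 284.6 kN/m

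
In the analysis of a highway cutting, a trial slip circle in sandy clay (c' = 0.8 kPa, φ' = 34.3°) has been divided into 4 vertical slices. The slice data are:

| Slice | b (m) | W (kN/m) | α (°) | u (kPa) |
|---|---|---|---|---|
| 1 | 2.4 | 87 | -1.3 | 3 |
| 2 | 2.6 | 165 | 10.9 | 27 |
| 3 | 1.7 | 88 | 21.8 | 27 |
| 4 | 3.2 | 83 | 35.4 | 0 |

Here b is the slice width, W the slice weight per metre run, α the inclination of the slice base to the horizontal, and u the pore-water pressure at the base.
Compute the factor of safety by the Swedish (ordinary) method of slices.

Ordinary method of slices: FS = Σ[c'·Δl_i + (W_i cosα_i − u_i·Δl_i)·tanφ'] / Σ W_i sinα_i, with Δl_i = b_i / cosα_i.
Slice 1: Δl = 2.4/cos(-1.3°) = 2.401 m; N'_1 = 87·cos(-1.3°) − 3·2.401 = 79.8; c'Δl = 1.92; W sinα = -2.0
Slice 2: Δl = 2.6/cos10.9° = 2.648 m; N'_2 = 165·cos10.9° − 27·2.648 = 90.5; c'Δl = 2.12; W sinα = 31.2
Slice 3: Δl = 1.7/cos21.8° = 1.831 m; N'_3 = 88·cos21.8° − 27·1.831 = 32.3; c'Δl = 1.46; W sinα = 32.7
Slice 4: Δl = 3.2/cos35.4° = 3.926 m; N'_4 = 83·cos35.4° − 0·3.926 = 67.7; c'Δl = 3.14; W sinα = 48.1
Σc'Δl = 8.6 kN/m; ΣN' = 270.2 kN/m; ΣW sinα = 110.0 kN/m
Resisting = 8.6 + 270.2·tan34.3° = 8.6 + 184.3 = 193.0 kN/m
FS = 193.0 / 110.0 = 1.755

FS = 1.75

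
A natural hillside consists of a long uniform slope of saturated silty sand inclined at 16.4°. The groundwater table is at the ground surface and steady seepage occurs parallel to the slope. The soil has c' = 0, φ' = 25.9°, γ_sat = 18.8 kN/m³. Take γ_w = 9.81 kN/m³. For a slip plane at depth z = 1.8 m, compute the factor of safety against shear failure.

With seepage parallel to the slope and the water table at the surface, the effective normal stress on the slip plane uses the buoyant unit weight γ' = γ_sat − γ_w while the driving shear stress uses γ_sat:
FS = [c' + γ' z cos²β tanφ'] / [γ_sat z sinβ cosβ]
(For c' = 0 this reduces to FS = (γ'/γ_sat)·tanφ'/tanβ.)
γ' = 18.8 − 9.81 = 8.99 kN/m³
Numerator = 0.0 + 8.99·1.8·cos²16.4°·tan25.9° = 0.0 + 8.99·1.8·0.9203·0.4856 = 7.231 kPa
Denominator = 18.8·1.8·sin16.4°·cos16.4° = 18.8·1.8·0.2823·0.9593 = 9.166 kPa
FS = 7.231 / 9.166 = 0.789

FS = 0.79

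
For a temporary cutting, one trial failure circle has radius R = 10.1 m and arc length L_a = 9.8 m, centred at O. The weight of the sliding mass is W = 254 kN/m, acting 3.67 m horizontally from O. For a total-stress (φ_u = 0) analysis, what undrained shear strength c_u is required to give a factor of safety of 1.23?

c_u = 11.6 kPa

FS = c_u·L_a·R / (W·d), so c_u = FS·W·d / (L_a·R).
c_u = 1.23·254·3.67 / (9.80·10.1) = 1146.6 / 98.98 = 11.58 kPa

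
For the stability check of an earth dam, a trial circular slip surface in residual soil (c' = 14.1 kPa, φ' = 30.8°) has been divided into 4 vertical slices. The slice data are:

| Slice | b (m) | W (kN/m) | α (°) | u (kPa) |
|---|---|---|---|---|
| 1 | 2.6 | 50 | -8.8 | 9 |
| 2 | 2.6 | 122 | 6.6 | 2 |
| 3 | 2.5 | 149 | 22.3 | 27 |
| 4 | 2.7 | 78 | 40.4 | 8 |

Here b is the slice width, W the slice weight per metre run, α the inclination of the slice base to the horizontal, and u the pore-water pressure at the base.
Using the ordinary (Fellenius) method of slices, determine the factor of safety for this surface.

Ordinary method of slices: FS = Σ[c'·Δl_i + (W_i cosα_i − u_i·Δl_i)·tanφ'] / Σ W_i sinα_i, with Δl_i = b_i / cosα_i.
Slice 1: Δl = 2.6/cos(-8.8°) = 2.631 m; N'_1 = 50·cos(-8.8°) − 9·2.631 = 25.7; c'Δl = 37.10; W sinα = -7.6
Slice 2: Δl = 2.6/cos6.6° = 2.617 m; N'_2 = 122·cos6.6° − 2·2.617 = 116.0; c'Δl = 36.90; W sinα = 14.0
Slice 3: Δl = 2.5/cos22.3° = 2.702 m; N'_3 = 149·cos22.3° − 27·2.702 = 64.9; c'Δl = 38.10; W sinα = 56.5
Slice 4: Δl = 2.7/cos40.4° = 3.545 m; N'_4 = 78·cos40.4° − 8·3.545 = 31.0; c'Δl = 49.99; W sinα = 50.6
Σc'Δl = 162.1 kN/m; ΣN' = 237.6 kN/m; ΣW sinα = 113.5 kN/m
Resisting = 162.1 + 237.6·tan30.8° = 162.1 + 141.7 = 303.7 kN/m
FS = 303.7 / 113.5 = 2.677

FS = 2.68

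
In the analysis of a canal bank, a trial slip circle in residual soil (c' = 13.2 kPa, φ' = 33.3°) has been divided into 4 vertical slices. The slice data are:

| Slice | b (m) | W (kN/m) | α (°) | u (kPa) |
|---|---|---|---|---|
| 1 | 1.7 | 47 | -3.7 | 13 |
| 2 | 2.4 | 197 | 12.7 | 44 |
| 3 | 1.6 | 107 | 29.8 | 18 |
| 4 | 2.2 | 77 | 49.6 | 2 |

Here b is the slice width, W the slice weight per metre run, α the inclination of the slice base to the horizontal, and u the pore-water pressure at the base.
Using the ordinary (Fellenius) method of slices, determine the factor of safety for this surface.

Ordinary method of slices: FS = Σ[c'·Δl_i + (W_i cosα_i − u_i·Δl_i)·tanφ'] / Σ W_i sinα_i, with Δl_i = b_i / cosα_i.
Slice 1: Δl = 1.7/cos(-3.7°) = 1.704 m; N'_1 = 47·cos(-3.7°) − 13·1.704 = 24.8; c'Δl = 22.49; W sinα = -3.0
Slice 2: Δl = 2.4/cos12.7° = 2.460 m; N'_2 = 197·cos12.7° − 44·2.460 = 83.9; c'Δl = 32.47; W sinα = 43.3
Slice 3: Δl = 1.6/cos29.8° = 1.844 m; N'_3 = 107·cos29.8° − 18·1.844 = 59.7; c'Δl = 24.34; W sinα = 53.2
Slice 4: Δl = 2.2/cos49.6° = 3.394 m; N'_4 = 77·cos49.6° − 2·3.394 = 43.1; c'Δl = 44.81; W sinα = 58.6
Σc'Δl = 124.1 kN/m; ΣN' = 211.5 kN/m; ΣW sinα = 152.1 kN/m
Resisting = 124.1 + 211.5·tan33.3° = 124.1 + 138.9 = 263.0 kN/m
FS = 263.0 / 152.1 = 1.729

FS = 1.73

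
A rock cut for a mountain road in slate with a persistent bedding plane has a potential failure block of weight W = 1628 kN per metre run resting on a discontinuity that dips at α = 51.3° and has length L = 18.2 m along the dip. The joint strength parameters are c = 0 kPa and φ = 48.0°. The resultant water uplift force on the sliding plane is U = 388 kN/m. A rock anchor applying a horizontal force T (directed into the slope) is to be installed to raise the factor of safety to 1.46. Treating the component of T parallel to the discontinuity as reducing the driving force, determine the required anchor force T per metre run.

Resolving forces along and normal to the sliding plane, with the horizontal anchor force T adding T·sinα to the effective normal force and T·cosα acting up the plane against the driving force:
FS = [cL + (W cosα − U + T sinα) tanφ] / [W sinα − T cosα]
Without the anchor: N' = 629.9 kN/m, driving T_d = 1270.5 kN/m, resisting R = 0·18.2 + 629.9·tan48.0° = 699.6 kN/m, FS = 0.55.
Setting FS = 1.46 and solving for T:
1.46·(1270.5 − T cos51.3°) = 699.6 + T sin51.3°·tan48.0°
T·(sin51.3°·tan48.0° + 1.46·cos51.3°) = 1.46·1270.5 − 699.6
T·(0.7804·1.1106 + 1.46·0.6252) = 1855.0 − 699.6 = 1155.4
T·1.7796 = 1155.4
T = 649.3 kN/m

T = 649 kN/m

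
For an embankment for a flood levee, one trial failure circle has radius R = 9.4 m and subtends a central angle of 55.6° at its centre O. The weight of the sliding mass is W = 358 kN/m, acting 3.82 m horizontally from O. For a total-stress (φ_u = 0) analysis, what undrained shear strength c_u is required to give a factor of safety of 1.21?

c_u = 19.3 kPa

FS = c_u·L_a·R / (W·d), so c_u = FS·W·d / (L_a·R).
Arc length L_a = R·θ = 9.4·(55.6°·π/180) = 9.4·0.9704 = 9.12 m
c_u = 1.21·358·3.82 / (9.12·9.4) = 1654.7 / 85.74 = 19.30 kPa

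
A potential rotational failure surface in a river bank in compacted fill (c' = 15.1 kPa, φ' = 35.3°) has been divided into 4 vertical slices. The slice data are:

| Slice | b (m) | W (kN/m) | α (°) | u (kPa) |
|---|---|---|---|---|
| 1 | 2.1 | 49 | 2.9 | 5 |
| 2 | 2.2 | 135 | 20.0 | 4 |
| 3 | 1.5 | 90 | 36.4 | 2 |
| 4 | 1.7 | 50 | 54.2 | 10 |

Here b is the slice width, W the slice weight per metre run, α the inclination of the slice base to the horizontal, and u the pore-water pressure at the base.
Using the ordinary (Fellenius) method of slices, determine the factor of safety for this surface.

FS = 2.09

Ordinary method of slices: FS = Σ[c'·Δl_i + (W_i cosα_i − u_i·Δl_i)·tanφ'] / Σ W_i sinα_i, with Δl_i = b_i / cosα_i.
Slice 1: Δl = 2.1/cos2.9° = 2.103 m; N'_1 = 49·cos2.9° − 5·2.103 = 38.4; c'Δl = 31.75; W sinα = 2.5
Slice 2: Δl = 2.2/cos20.0° = 2.341 m; N'_2 = 135·cos20.0° − 4·2.341 = 117.5; c'Δl = 35.35; W sinα = 46.2
Slice 3: Δl = 1.5/cos36.4° = 1.864 m; N'_3 = 90·cos36.4° − 2·1.864 = 68.7; c'Δl = 28.14; W sinα = 53.4
Slice 4: Δl = 1.7/cos54.2° = 2.906 m; N'_4 = 50·cos54.2° − 10·2.906 = 0.2; c'Δl = 43.88; W sinα = 40.6
Σc'Δl = 139.1 kN/m; ΣN' = 224.8 kN/m; ΣW sinα = 142.6 kN/m
Resisting = 139.1 + 224.8·tan35.3° = 139.1 + 159.2 = 298.3 kN/m
FS = 298.3 / 142.6 = 2.092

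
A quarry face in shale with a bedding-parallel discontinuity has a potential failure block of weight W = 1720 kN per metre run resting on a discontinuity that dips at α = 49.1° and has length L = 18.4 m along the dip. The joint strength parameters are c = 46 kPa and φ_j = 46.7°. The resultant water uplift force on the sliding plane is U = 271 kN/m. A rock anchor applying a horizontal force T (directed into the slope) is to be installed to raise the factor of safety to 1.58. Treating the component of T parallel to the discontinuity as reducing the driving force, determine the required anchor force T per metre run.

Resolving forces along and normal to the sliding plane, with the horizontal anchor force T adding T·sinα to the effective normal force and T·cosα acting up the plane against the driving force:
FS = [cL + (W cosα − U + T sinα) tanφ_j] / [W sinα − T cosα]
Without the anchor: N' = 855.2 kN/m, driving T_d = 1300.1 kN/m, resisting R = 46·18.4 + 855.2·tan46.7° = 1753.9 kN/m, FS = 1.35.
Setting FS = 1.58 and solving for T:
1.58·(1300.1 − T cos49.1°) = 1753.9 + T sin49.1°·tan46.7°
T·(sin49.1°·tan46.7° + 1.58·cos49.1°) = 1.58·1300.1 − 1753.9
T·(0.7559·1.0612 + 1.58·0.6547) = 2054.1 − 1753.9 = 300.2
T·1.8366 = 300.2
T = 163.5 kN/m

T = 163 kN/m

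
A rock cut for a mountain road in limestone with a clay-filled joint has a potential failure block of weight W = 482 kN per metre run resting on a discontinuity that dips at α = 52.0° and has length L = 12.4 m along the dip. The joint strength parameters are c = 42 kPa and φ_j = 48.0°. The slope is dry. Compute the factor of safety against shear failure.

FS = 2.24

Resolving the block weight along and normal to the plane and applying the Mohr–Coulomb strength on the joint:
N' = W cosα = 482·cos52.0° = 296.7 kN/m
Driving force T = W sinα = 482·sin52.0° = 379.8 kN/m
Resisting force R = c·L + N'·tanφ_j = 42·12.4 + 296.7·tan48.0° = 520.8 + 329.6 = 850.4 kN/m
FS = R / T = 850.4 / 379.8 = 2.239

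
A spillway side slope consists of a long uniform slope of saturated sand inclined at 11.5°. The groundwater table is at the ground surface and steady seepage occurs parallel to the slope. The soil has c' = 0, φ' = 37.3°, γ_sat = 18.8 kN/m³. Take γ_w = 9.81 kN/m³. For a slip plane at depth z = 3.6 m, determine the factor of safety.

FS = 1.79

With seepage parallel to the slope and the water table at the surface, the effective normal stress on the slip plane uses the buoyant unit weight γ' = γ_sat − γ_w while the driving shear stress uses γ_sat:
FS = [c' + γ' z cos²β tanφ'] / [γ_sat z sinβ cosβ]
(For c' = 0 this reduces to FS = (γ'/γ_sat)·tanφ'/tanβ.)
γ' = 18.8 − 9.81 = 8.99 kN/m³
Numerator = 0.0 + 8.99·3.6·cos²11.5°·tan37.3° = 0.0 + 8.99·3.6·0.9603·0.7618 = 23.675 kPa
Denominator = 18.8·3.6·sin11.5°·cos11.5° = 18.8·3.6·0.1994·0.9799 = 13.222 kPa
FS = 23.675 / 13.222 = 1.791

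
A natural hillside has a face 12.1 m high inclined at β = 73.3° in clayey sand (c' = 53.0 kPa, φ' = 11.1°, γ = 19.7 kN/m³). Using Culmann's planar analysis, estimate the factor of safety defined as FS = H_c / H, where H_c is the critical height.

FS = 1.57

H_c = (4c'/γ) · sinβ cosφ' / [1 − cos(β − φ')]
    = (4·53.0/19.7) · sin73.3°·cos11.1° / [1 − cos62.2°]
    = 10.761 · 0.9399 / 0.5336 = 18.96 m
FS = H_c / H = 18.96 / 12.1 = 1.567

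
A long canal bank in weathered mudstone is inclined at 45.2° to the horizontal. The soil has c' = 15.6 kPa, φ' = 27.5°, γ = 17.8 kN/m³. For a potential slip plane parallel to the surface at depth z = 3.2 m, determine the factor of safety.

FS = 1.06

For an infinite slope with a slip plane parallel to the surface (no pore pressure): FS = [c' + γz cos²β tanφ'] / [γz sinβ cosβ].
γz = 17.8·3.2 = 56.96 kN/m²
Numerator = 15.6 + 56.96·cos²45.2°·tan27.5° = 15.6 + 56.96·0.4965·0.5206 = 30.322 kPa
Denominator = 56.96·sin45.2°·cos45.2° = 56.96·0.7096·0.7046 = 28.479 kPa
FS = 30.322 / 28.479 = 1.065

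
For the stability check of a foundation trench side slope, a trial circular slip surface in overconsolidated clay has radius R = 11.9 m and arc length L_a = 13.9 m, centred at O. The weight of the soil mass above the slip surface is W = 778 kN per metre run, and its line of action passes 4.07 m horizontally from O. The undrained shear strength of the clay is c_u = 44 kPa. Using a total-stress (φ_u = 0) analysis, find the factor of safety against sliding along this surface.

FS = 2.30

Taking moments about the centre O, the resisting moment is provided by the undrained shear strength acting along the arc:
M_R = c_u·L_a·R = 44·13.90·11.9 = 7278.0 kN·m/m
M_D = W·d = 778·4.07 = 3166.5 kN·m/m
FS = M_R / M_D = 7278.0 / 3166.5 = 2.298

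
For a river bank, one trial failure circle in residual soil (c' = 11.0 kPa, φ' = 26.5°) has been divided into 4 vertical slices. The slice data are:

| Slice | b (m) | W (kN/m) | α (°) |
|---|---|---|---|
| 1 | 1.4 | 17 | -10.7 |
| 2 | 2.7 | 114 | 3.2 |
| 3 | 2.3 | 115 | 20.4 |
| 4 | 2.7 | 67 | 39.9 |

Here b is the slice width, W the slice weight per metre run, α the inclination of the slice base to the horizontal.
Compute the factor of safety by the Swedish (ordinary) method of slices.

Ordinary method of slices: FS = Σ[c'·Δl_i + (W_i cosα_i)·tanφ'] / Σ W_i sinα_i, with Δl_i = b_i / cosα_i.
Slice 1: Δl = 1.4/cos(-10.7°) = 1.425 m; N'_1 = 17·cos(-10.7°) = 16.7; c'Δl = 15.67; W sinα = -3.2
Slice 2: Δl = 2.7/cos3.2° = 2.704 m; N'_2 = 114·cos3.2° = 113.8; c'Δl = 29.75; W sinα = 6.4
Slice 3: Δl = 2.3/cos20.4° = 2.454 m; N'_3 = 115·cos20.4° = 107.8; c'Δl = 26.99; W sinα = 40.1
Slice 4: Δl = 2.7/cos39.9° = 3.519 m; N'_4 = 67·cos39.9° = 51.4; c'Δl = 38.71; W sinα = 43.0
Σc'Δl = 111.1 kN/m; ΣN' = 289.7 kN/m; ΣW sinα = 86.3 kN/m
Resisting = 111.1 + 289.7·tan26.5° = 111.1 + 144.4 = 255.6 kN/m
FS = 255.6 / 86.3 = 2.962

FS = 2.96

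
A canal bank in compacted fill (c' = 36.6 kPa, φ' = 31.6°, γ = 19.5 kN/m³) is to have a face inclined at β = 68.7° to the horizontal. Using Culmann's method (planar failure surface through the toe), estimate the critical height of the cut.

Culmann's analysis gives the critical failure plane at α_cr = (β + φ')/2 = (68.7 + 31.6)/2 = 50.2°, and the critical height
H_c = (4c'/γ) · sinβ cosφ' / [1 − cos(β − φ')]
    = (4·36.6/19.5) · sin68.7°·cos31.6° / [1 − cos(37.1°)]
    = 7.508 · 0.9317·0.8517 / [1 − 0.7976]
    = 7.508 · 0.7935 / 0.2024
    = 29.43 m

H_c = 29.43 m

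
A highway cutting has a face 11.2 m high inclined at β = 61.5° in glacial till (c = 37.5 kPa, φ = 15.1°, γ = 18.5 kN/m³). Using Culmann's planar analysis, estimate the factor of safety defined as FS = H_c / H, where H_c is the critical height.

H_c = (4c/γ) · sinβ cosφ / [1 − cos(β − φ)]
    = (4·37.5/18.5) · sin61.5°·cos15.1° / [1 − cos46.4°]
    = 8.108 · 0.8485 / 0.3104 = 22.16 m
FS = H_c / H = 22.16 / 11.2 = 1.979

FS = 1.98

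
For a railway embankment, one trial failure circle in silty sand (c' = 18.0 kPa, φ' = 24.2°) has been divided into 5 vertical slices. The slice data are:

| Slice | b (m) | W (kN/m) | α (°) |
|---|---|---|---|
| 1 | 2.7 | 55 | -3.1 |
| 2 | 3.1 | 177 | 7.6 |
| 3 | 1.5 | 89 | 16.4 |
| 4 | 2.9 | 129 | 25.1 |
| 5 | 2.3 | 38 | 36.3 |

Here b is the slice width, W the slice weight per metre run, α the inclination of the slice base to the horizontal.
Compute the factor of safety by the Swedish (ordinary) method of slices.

Ordinary method of slices: FS = Σ[c'·Δl_i + (W_i cosα_i)·tanφ'] / Σ W_i sinα_i, with Δl_i = b_i / cosα_i.
Slice 1: Δl = 2.7/cos(-3.1°) = 2.704 m; N'_1 = 55·cos(-3.1°) = 54.9; c'Δl = 48.67; W sinα = -3.0
Slice 2: Δl = 3.1/cos7.6° = 3.127 m; N'_2 = 177·cos7.6° = 175.4; c'Δl = 56.29; W sinα = 23.4
Slice 3: Δl = 1.5/cos16.4° = 1.564 m; N'_3 = 89·cos16.4° = 85.4; c'Δl = 28.15; W sinα = 25.1
Slice 4: Δl = 2.9/cos25.1° = 3.202 m; N'_4 = 129·cos25.1° = 116.8; c'Δl = 57.64; W sinα = 54.7
Slice 5: Δl = 2.3/cos36.3° = 2.854 m; N'_5 = 38·cos36.3° = 30.6; c'Δl = 51.37; W sinα = 22.5
Σc'Δl = 242.1 kN/m; ΣN' = 463.2 kN/m; ΣW sinα = 122.8 kN/m
Resisting = 242.1 + 463.2·tan24.2° = 242.1 + 208.2 = 450.3 kN/m
FS = 450.3 / 122.8 = 3.667

FS = 3.67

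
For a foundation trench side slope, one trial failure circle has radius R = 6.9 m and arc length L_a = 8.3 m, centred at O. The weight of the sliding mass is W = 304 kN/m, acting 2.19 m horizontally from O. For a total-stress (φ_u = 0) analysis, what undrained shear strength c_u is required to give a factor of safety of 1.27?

c_u = 14.8 kPa

FS = c_u·L_a·R / (W·d), so c_u = FS·W·d / (L_a·R).
c_u = 1.27·304·2.19 / (8.30·6.9) = 845.5 / 57.27 = 14.76 kPa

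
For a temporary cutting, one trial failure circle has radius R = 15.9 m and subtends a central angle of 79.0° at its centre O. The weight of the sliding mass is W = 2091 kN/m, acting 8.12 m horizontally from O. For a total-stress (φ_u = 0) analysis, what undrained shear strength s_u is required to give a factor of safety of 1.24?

FS = s_u·L_a·R / (W·d), so s_u = FS·W·d / (L_a·R).
Arc length L_a = R·θ = 15.9·(79.0°·π/180) = 15.9·1.3788 = 21.92 m
s_u = 1.24·2091·8.12 / (21.92·15.9) = 21053.9 / 348.58 = 60.40 kPa

s_u = 60.4 kPa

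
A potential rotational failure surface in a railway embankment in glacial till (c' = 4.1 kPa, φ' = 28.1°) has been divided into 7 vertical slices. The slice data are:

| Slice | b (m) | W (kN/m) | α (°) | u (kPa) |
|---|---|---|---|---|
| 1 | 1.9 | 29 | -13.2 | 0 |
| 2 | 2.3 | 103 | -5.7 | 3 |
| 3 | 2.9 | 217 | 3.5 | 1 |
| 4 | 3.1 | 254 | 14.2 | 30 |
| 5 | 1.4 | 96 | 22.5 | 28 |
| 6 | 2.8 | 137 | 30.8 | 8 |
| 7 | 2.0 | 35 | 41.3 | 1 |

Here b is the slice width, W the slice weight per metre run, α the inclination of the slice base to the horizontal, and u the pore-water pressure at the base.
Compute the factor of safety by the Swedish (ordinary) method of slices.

FS = 2.22

Ordinary method of slices: FS = Σ[c'·Δl_i + (W_i cosα_i − u_i·Δl_i)·tanφ'] / Σ W_i sinα_i, with Δl_i = b_i / cosα_i.
Slice 1: Δl = 1.9/cos(-13.2°) = 1.952 m; N'_1 = 29·cos(-13.2°) − 0·1.952 = 28.2; c'Δl = 8.00; W sinα = -6.6
Slice 2: Δl = 2.3/cos(-5.7°) = 2.311 m; N'_2 = 103·cos(-5.7°) − 3·2.311 = 95.6; c'Δl = 9.48; W sinα = -10.2
Slice 3: Δl = 2.9/cos3.5° = 2.905 m; N'_3 = 217·cos3.5° − 1·2.905 = 213.7; c'Δl = 11.91; W sinα = 13.2
Slice 4: Δl = 3.1/cos14.2° = 3.198 m; N'_4 = 254·cos14.2° − 30·3.198 = 150.3; c'Δl = 13.11; W sinα = 62.3
Slice 5: Δl = 1.4/cos22.5° = 1.515 m; N'_5 = 96·cos22.5° − 28·1.515 = 46.3; c'Δl = 6.21; W sinα = 36.7
Slice 6: Δl = 2.8/cos30.8° = 3.260 m; N'_6 = 137·cos30.8° − 8·3.260 = 91.6; c'Δl = 13.37; W sinα = 70.1
Slice 7: Δl = 2.0/cos41.3° = 2.662 m; N'_7 = 35·cos41.3° − 1·2.662 = 23.6; c'Δl = 10.91; W sinα = 23.1
Σc'Δl = 73.0 kN/m; ΣN' = 649.3 kN/m; ΣW sinα = 188.7 kN/m
Resisting = 73.0 + 649.3·tan28.1° = 73.0 + 346.7 = 419.7 kN/m
FS = 419.7 / 188.7 = 2.224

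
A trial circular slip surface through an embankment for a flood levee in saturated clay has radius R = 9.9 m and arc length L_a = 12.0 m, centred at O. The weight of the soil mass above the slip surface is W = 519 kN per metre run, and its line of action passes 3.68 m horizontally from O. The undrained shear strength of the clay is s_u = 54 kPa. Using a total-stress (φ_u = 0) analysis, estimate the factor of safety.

Taking moments about the centre O, the resisting moment is provided by the undrained shear strength acting along the arc:
M_R = s_u·L_a·R = 54·12.00·9.9 = 6415.2 kN·m/m
M_D = W·d = 519·3.68 = 1909.9 kN·m/m
FS = M_R / M_D = 6415.2 / 1909.9 = 3.359

FS = 3.36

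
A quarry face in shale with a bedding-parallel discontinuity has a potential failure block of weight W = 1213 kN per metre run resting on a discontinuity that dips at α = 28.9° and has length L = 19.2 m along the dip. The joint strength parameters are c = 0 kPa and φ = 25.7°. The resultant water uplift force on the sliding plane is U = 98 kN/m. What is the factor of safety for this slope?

Resolving the block weight along and normal to the plane and applying the Mohr–Coulomb strength on the joint:
N' = W cosα − U = 1213·cos28.9° − 98 = 963.9 kN/m
Driving force T = W sinα = 1213·sin28.9° = 586.2 kN/m
Resisting force R = c·L + N'·tanφ = 0·19.2 + 963.9·tan25.7° = 0.0 + 463.9 = 463.9 kN/m
FS = R / T = 463.9 / 586.2 = 0.791

FS = 0.79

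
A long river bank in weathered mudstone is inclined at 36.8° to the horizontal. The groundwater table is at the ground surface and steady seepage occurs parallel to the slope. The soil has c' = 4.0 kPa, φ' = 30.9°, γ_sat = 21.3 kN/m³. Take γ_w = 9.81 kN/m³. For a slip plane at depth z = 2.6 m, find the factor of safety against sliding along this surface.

With seepage parallel to the slope and the water table at the surface, the effective normal stress on the slip plane uses the buoyant unit weight γ' = γ_sat − γ_w while the driving shear stress uses γ_sat:
FS = [c' + γ' z cos²β tanφ'] / [γ_sat z sinβ cosβ]
γ' = 21.3 − 9.81 = 11.49 kN/m³
Numerator = 4.0 + 11.49·2.6·cos²36.8°·tan30.9° = 4.0 + 11.49·2.6·0.6412·0.5985 = 15.464 kPa
Denominator = 21.3·2.6·sin36.8°·cos36.8° = 21.3·2.6·0.5990·0.8007 = 26.563 kPa
FS = 15.464 / 26.563 = 0.582

FS = 0.58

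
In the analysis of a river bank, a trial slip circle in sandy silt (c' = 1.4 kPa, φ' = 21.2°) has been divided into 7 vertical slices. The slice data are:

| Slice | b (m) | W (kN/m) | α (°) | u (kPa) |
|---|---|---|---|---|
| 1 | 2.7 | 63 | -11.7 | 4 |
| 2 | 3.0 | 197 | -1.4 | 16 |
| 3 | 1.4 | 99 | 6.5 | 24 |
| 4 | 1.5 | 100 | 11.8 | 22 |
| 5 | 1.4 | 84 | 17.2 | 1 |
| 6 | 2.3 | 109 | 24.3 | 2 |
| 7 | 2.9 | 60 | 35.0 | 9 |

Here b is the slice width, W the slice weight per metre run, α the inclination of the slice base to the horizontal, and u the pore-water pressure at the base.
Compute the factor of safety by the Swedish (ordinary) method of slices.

FS = 1.89

Ordinary method of slices: FS = Σ[c'·Δl_i + (W_i cosα_i − u_i·Δl_i)·tanφ'] / Σ W_i sinα_i, with Δl_i = b_i / cosα_i.
Slice 1: Δl = 2.7/cos(-11.7°) = 2.757 m; N'_1 = 63·cos(-11.7°) − 4·2.757 = 50.7; c'Δl = 3.86; W sinα = -12.8
Slice 2: Δl = 3.0/cos(-1.4°) = 3.001 m; N'_2 = 197·cos(-1.4°) − 16·3.001 = 148.9; c'Δl = 4.20; W sinα = -4.8
Slice 3: Δl = 1.4/cos6.5° = 1.409 m; N'_3 = 99·cos6.5° − 24·1.409 = 64.5; c'Δl = 1.97; W sinα = 11.2
Slice 4: Δl = 1.5/cos11.8° = 1.532 m; N'_4 = 100·cos11.8° − 22·1.532 = 64.2; c'Δl = 2.15; W sinα = 20.4
Slice 5: Δl = 1.4/cos17.2° = 1.466 m; N'_5 = 84·cos17.2° − 1·1.466 = 78.8; c'Δl = 2.05; W sinα = 24.8
Slice 6: Δl = 2.3/cos24.3° = 2.524 m; N'_6 = 109·cos24.3° − 2·2.524 = 94.3; c'Δl = 3.53; W sinα = 44.9
Slice 7: Δl = 2.9/cos35.0° = 3.540 m; N'_7 = 60·cos35.0° − 9·3.540 = 17.3; c'Δl = 4.96; W sinα = 34.4
Σc'Δl = 22.7 kN/m; ΣN' = 518.7 kN/m; ΣW sinα = 118.2 kN/m
Resisting = 22.7 + 518.7·tan21.2° = 22.7 + 201.2 = 223.9 kN/m
FS = 223.9 / 118.2 = 1.895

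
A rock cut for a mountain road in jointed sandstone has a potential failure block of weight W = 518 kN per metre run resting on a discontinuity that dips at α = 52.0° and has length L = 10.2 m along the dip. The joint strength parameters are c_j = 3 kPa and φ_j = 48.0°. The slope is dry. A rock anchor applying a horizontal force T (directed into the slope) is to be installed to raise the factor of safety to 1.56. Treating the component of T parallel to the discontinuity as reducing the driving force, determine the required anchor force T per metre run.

Resolving forces along and normal to the sliding plane, with the horizontal anchor force T adding T·sinα to the effective normal force and T·cosα acting up the plane against the driving force:
FS = [c_jL + (W cosα + T sinα) tanφ_j] / [W sinα − T cosα]
Without the anchor: N' = 318.9 kN/m, driving T_d = 408.2 kN/m, resisting R = 3·10.2 + 318.9·tan48.0° = 384.8 kN/m, FS = 0.94.
Setting FS = 1.56 and solving for T:
1.56·(408.2 − T cos52.0°) = 384.8 + T sin52.0°·tan48.0°
T·(sin52.0°·tan48.0° + 1.56·cos52.0°) = 1.56·408.2 − 384.8
T·(0.7880·1.1106 + 1.56·0.6157) = 636.8 − 384.8 = 252.0
T·1.8356 = 252.0
T = 137.3 kN/m

T = 137 kN/m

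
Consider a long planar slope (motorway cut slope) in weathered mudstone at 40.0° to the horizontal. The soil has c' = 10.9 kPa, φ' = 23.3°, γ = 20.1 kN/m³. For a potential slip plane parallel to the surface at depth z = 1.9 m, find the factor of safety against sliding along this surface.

FS = 1.09

For an infinite slope with a slip plane parallel to the surface (no pore pressure): FS = [c' + γz cos²β tanφ'] / [γz sinβ cosβ].
γz = 20.1·1.9 = 38.19 kN/m²
Numerator = 10.9 + 38.19·cos²40.0°·tan23.3° = 10.9 + 38.19·0.5868·0.4307 = 20.552 kPa
Denominator = 38.19·sin40.0°·cos40.0° = 38.19·0.6428·0.7660 = 18.805 kPa
FS = 20.552 / 18.805 = 1.093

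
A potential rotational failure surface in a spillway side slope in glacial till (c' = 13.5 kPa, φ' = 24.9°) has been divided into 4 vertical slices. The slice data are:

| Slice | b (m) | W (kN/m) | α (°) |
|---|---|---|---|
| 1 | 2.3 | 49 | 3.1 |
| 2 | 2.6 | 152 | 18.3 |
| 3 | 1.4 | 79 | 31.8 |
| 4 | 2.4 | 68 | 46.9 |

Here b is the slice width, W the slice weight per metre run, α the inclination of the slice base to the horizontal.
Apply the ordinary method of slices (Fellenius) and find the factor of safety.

Ordinary method of slices: FS = Σ[c'·Δl_i + (W_i cosα_i)·tanφ'] / Σ W_i sinα_i, with Δl_i = b_i / cosα_i.
Slice 1: Δl = 2.3/cos3.1° = 2.303 m; N'_1 = 49·cos3.1° = 48.9; c'Δl = 31.10; W sinα = 2.6
Slice 2: Δl = 2.6/cos18.3° = 2.738 m; N'_2 = 152·cos18.3° = 144.3; c'Δl = 36.97; W sinα = 47.7
Slice 3: Δl = 1.4/cos31.8° = 1.647 m; N'_3 = 79·cos31.8° = 67.1; c'Δl = 22.24; W sinα = 41.6
Slice 4: Δl = 2.4/cos46.9° = 3.513 m; N'_4 = 68·cos46.9° = 46.5; c'Δl = 47.42; W sinα = 49.7
Σc'Δl = 137.7 kN/m; ΣN' = 306.8 kN/m; ΣW sinα = 141.7 kN/m
Resisting = 137.7 + 306.8·tan24.9° = 137.7 + 142.4 = 280.2 kN/m
FS = 280.2 / 141.7 = 1.978

FS = 1.98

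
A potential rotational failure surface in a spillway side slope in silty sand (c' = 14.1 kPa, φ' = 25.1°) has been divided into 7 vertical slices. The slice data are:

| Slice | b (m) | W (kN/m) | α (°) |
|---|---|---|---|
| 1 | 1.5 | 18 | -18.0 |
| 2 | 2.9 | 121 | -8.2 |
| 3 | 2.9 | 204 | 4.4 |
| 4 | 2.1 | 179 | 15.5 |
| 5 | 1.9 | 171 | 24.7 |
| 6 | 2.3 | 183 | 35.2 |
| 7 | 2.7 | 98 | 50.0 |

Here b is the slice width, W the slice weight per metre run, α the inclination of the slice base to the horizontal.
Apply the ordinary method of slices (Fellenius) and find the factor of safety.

FS = 2.31

Ordinary method of slices: FS = Σ[c'·Δl_i + (W_i cosα_i)·tanφ'] / Σ W_i sinα_i, with Δl_i = b_i / cosα_i.
Slice 1: Δl = 1.5/cos(-18.0°) = 1.577 m; N'_1 = 18·cos(-18.0°) = 17.1; c'Δl = 22.24; W sinα = -5.6
Slice 2: Δl = 2.9/cos(-8.2°) = 2.930 m; N'_2 = 121·cos(-8.2°) = 119.8; c'Δl = 41.31; W sinα = -17.3
Slice 3: Δl = 2.9/cos4.4° = 2.909 m; N'_3 = 204·cos4.4° = 203.4; c'Δl = 41.01; W sinα = 15.7
Slice 4: Δl = 2.1/cos15.5° = 2.179 m; N'_4 = 179·cos15.5° = 172.5; c'Δl = 30.73; W sinα = 47.8
Slice 5: Δl = 1.9/cos24.7° = 2.091 m; N'_5 = 171·cos24.7° = 155.4; c'Δl = 29.49; W sinα = 71.5
Slice 6: Δl = 2.3/cos35.2° = 2.815 m; N'_6 = 183·cos35.2° = 149.5; c'Δl = 39.69; W sinα = 105.5
Slice 7: Δl = 2.7/cos50.0° = 4.200 m; N'_7 = 98·cos50.0° = 63.0; c'Δl = 59.23; W sinα = 75.1
Σc'Δl = 263.7 kN/m; ΣN' = 880.7 kN/m; ΣW sinα = 292.7 kN/m
Resisting = 263.7 + 880.7·tan25.1° = 263.7 + 412.5 = 676.2 kN/m
FS = 676.2 / 292.7 = 2.310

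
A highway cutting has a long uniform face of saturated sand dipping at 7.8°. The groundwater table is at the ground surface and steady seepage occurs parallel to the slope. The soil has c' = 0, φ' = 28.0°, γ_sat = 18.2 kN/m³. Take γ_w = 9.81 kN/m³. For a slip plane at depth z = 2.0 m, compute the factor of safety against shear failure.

With seepage parallel to the slope and the water table at the surface, the effective normal stress on the slip plane uses the buoyant unit weight γ' = γ_sat − γ_w while the driving shear stress uses γ_sat:
FS = [c' + γ' z cos²β tanφ'] / [γ_sat z sinβ cosβ]
(For c' = 0 this reduces to FS = (γ'/γ_sat)·tanφ'/tanβ.)
γ' = 18.2 − 9.81 = 8.39 kN/m³
Numerator = 0.0 + 8.39·2.0·cos²7.8°·tan28.0° = 0.0 + 8.39·2.0·0.9816·0.5317 = 8.758 kPa
Denominator = 18.2·2.0·sin7.8°·cos7.8° = 18.2·2.0·0.1357·0.9907 = 4.894 kPa
FS = 8.758 / 4.894 = 1.789

FS = 1.79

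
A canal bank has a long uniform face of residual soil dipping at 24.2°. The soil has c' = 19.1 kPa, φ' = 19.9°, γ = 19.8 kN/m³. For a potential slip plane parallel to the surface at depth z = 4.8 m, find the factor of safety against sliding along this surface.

For an infinite slope with a slip plane parallel to the surface (no pore pressure): FS = [c' + γz cos²β tanφ'] / [γz sinβ cosβ].
γz = 19.8·4.8 = 95.04 kN/m²
Numerator = 19.1 + 95.04·cos²24.2°·tan19.9° = 19.1 + 95.04·0.8320·0.3620 = 47.723 kPa
Denominator = 95.04·sin24.2°·cos24.2° = 95.04·0.4099·0.9121 = 35.535 kPa
FS = 47.723 / 35.535 = 1.343

FS = 1.34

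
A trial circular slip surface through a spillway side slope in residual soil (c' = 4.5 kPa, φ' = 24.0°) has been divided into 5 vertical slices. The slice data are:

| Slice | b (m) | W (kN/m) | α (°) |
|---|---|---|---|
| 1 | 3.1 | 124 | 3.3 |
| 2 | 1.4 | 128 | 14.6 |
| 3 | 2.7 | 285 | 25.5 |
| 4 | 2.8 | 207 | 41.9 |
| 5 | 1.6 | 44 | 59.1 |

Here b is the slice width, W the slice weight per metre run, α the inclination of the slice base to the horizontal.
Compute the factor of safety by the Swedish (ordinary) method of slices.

FS = 1.09

Ordinary method of slices: FS = Σ[c'·Δl_i + (W_i cosα_i)·tanφ'] / Σ W_i sinα_i, with Δl_i = b_i / cosα_i.
Slice 1: Δl = 3.1/cos3.3° = 3.105 m; N'_1 = 124·cos3.3° = 123.8; c'Δl = 13.97; W sinα = 7.1
Slice 2: Δl = 1.4/cos14.6° = 1.447 m; N'_2 = 128·cos14.6° = 123.9; c'Δl = 6.51; W sinα = 32.3
Slice 3: Δl = 2.7/cos25.5° = 2.991 m; N'_3 = 285·cos25.5° = 257.2; c'Δl = 13.46; W sinα = 122.7
Slice 4: Δl = 2.8/cos41.9° = 3.762 m; N'_4 = 207·cos41.9° = 154.1; c'Δl = 16.93; W sinα = 138.2
Slice 5: Δl = 1.6/cos59.1° = 3.116 m; N'_5 = 44·cos59.1° = 22.6; c'Δl = 14.02; W sinα = 37.8
Σc'Δl = 64.9 kN/m; ΣN' = 681.6 kN/m; ΣW sinα = 338.1 kN/m
Resisting = 64.9 + 681.6·tan24.0° = 64.9 + 303.5 = 368.3 kN/m
FS = 368.3 / 338.1 = 1.089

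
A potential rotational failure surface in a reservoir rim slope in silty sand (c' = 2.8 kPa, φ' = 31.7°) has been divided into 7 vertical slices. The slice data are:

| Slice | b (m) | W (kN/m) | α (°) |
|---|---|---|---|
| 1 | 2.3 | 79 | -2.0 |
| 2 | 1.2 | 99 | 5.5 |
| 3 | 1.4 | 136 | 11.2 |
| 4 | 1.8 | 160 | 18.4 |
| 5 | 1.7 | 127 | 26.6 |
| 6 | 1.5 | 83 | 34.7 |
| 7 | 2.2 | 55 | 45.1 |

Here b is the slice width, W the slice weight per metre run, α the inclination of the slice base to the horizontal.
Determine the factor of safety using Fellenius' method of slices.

Ordinary method of slices: FS = Σ[c'·Δl_i + (W_i cosα_i)·tanφ'] / Σ W_i sinα_i, with Δl_i = b_i / cosα_i.
Slice 1: Δl = 2.3/cos(-2.0°) = 2.301 m; N'_1 = 79·cos(-2.0°) = 79.0; c'Δl = 6.44; W sinα = -2.8
Slice 2: Δl = 1.2/cos5.5° = 1.206 m; N'_2 = 99·cos5.5° = 98.5; c'Δl = 3.38; W sinα = 9.5
Slice 3: Δl = 1.4/cos11.2° = 1.427 m; N'_3 = 136·cos11.2° = 133.4; c'Δl = 4.00; W sinα = 26.4
Slice 4: Δl = 1.8/cos18.4° = 1.897 m; N'_4 = 160·cos18.4° = 151.8; c'Δl = 5.31; W sinα = 50.5
Slice 5: Δl = 1.7/cos26.6° = 1.901 m; N'_5 = 127·cos26.6° = 113.6; c'Δl = 5.32; W sinα = 56.9
Slice 6: Δl = 1.5/cos34.7° = 1.824 m; N'_6 = 83·cos34.7° = 68.2; c'Δl = 5.11; W sinα = 47.3
Slice 7: Δl = 2.2/cos45.1° = 3.117 m; N'_7 = 55·cos45.1° = 38.8; c'Δl = 8.73; W sinα = 39.0
Σc'Δl = 38.3 kN/m; ΣN' = 683.3 kN/m; ΣW sinα = 226.7 kN/m
Resisting = 38.3 + 683.3·tan31.7° = 38.3 + 422.0 = 460.3 kN/m
FS = 460.3 / 226.7 = 2.030

FS = 2.03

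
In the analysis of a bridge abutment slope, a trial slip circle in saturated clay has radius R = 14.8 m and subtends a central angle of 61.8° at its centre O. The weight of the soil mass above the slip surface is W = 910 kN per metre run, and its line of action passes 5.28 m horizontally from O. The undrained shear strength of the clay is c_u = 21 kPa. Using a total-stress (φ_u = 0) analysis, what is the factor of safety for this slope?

FS = 1.03

Taking moments about the centre O, the resisting moment is provided by the undrained shear strength acting along the arc:
Arc length L_a = R·θ = 14.8·(61.8°·π/180) = 14.8·1.0786 = 15.96 m
M_R = c_u·L_a·R = 21·15.96·14.8 = 4961.4 kN·m/m
M_D = W·d = 910·5.28 = 4804.8 kN·m/m
FS = M_R / M_D = 4961.4 / 4804.8 = 1.033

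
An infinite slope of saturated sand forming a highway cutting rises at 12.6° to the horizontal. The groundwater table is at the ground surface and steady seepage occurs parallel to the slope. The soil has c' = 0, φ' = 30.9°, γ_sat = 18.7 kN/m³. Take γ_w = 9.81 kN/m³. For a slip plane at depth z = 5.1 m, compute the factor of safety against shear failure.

FS = 1.27

With seepage parallel to the slope and the water table at the surface, the effective normal stress on the slip plane uses the buoyant unit weight γ' = γ_sat − γ_w while the driving shear stress uses γ_sat:
FS = [c' + γ' z cos²β tanφ'] / [γ_sat z sinβ cosβ]
(For c' = 0 this reduces to FS = (γ'/γ_sat)·tanφ'/tanβ.)
γ' = 18.7 − 9.81 = 8.89 kN/m³
Numerator = 0.0 + 8.89·5.1·cos²12.6°·tan30.9° = 0.0 + 8.89·5.1·0.9524·0.5985 = 25.844 kPa
Denominator = 18.7·5.1·sin12.6°·cos12.6° = 18.7·5.1·0.2181·0.9759 = 20.303 kPa
FS = 25.844 / 20.303 = 1.273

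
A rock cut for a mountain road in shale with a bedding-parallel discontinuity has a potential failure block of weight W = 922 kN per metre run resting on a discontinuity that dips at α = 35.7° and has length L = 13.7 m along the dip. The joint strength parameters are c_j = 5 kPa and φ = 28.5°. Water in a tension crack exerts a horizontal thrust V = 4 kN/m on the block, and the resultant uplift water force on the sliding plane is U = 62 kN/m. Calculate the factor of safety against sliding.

Resolving the block weight along and normal to the plane and applying the Mohr–Coulomb strength on the joint:
N' = W cosα − U − V sinα = 922·cos35.7° − 62 − 4·sin35.7° = 684.4 kN/m
Driving force T = W sinα + V cosα = 922·sin35.7° + 4·cos35.7° = 541.3 kN/m
Resisting force R = c_j·L + N'·tanφ = 5·13.7 + 684.4·tan28.5° = 68.5 + 371.6 = 440.1 kN/m
FS = R / T = 440.1 / 541.3 = 0.813

FS = 0.81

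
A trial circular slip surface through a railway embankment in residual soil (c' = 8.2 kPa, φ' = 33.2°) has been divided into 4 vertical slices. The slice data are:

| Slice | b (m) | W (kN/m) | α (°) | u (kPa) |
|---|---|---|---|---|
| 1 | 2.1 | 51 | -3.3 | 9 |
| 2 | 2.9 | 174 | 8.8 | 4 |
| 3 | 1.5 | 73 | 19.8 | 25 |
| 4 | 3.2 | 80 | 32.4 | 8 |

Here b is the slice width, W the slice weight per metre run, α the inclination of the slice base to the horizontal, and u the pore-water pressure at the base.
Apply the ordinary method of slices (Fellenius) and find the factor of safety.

FS = 2.79

Ordinary method of slices: FS = Σ[c'·Δl_i + (W_i cosα_i − u_i·Δl_i)·tanφ'] / Σ W_i sinα_i, with Δl_i = b_i / cosα_i.
Slice 1: Δl = 2.1/cos(-3.3°) = 2.103 m; N'_1 = 51·cos(-3.3°) − 9·2.103 = 32.0; c'Δl = 17.25; W sinα = -2.9
Slice 2: Δl = 2.9/cos8.8° = 2.935 m; N'_2 = 174·cos8.8° − 4·2.935 = 160.2; c'Δl = 24.06; W sinα = 26.6
Slice 3: Δl = 1.5/cos19.8° = 1.594 m; N'_3 = 73·cos19.8° − 25·1.594 = 28.8; c'Δl = 13.07; W sinα = 24.7
Slice 4: Δl = 3.2/cos32.4° = 3.790 m; N'_4 = 80·cos32.4° − 8·3.790 = 37.2; c'Δl = 31.08; W sinα = 42.9
Σc'Δl = 85.5 kN/m; ΣN' = 258.3 kN/m; ΣW sinα = 91.3 kN/m
Resisting = 85.5 + 258.3·tan33.2° = 85.5 + 169.0 = 254.5 kN/m
FS = 254.5 / 91.3 = 2.788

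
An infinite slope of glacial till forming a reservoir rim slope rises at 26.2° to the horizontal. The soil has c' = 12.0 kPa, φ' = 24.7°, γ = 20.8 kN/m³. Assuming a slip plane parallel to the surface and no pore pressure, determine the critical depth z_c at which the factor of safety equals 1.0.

Setting FS = 1.00 in FS = [c' + γz cos²β tanφ'] / [γz sinβ cosβ] and solving for z:
z = c' / [γ cosβ (FS·sinβ − cosβ·tanφ')]
  = 12.0 / [20.8·cos26.2°·(1.00·sin26.2° − cos26.2°·tan24.7°)]
  = 12.0 / [20.8·0.8973·(1.00·0.4415 − 0.8973·0.4599)]
  = 12.0 / 0.5377 = 22.316 m

z_c = 22.32 m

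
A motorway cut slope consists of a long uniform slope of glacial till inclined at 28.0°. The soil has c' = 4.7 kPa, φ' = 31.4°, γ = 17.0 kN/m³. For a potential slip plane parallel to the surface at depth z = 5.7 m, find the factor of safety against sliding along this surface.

For an infinite slope with a slip plane parallel to the surface (no pore pressure): FS = [c' + γz cos²β tanφ'] / [γz sinβ cosβ].
γz = 17.0·5.7 = 96.90 kN/m²
Numerator = 4.7 + 96.90·cos²28.0°·tan31.4° = 4.7 + 96.90·0.7796·0.6104 = 50.812 kPa
Denominator = 96.90·sin28.0°·cos28.0° = 96.90·0.4695·0.8829 = 40.167 kPa
FS = 50.812 / 40.167 = 1.265

FS = 1.27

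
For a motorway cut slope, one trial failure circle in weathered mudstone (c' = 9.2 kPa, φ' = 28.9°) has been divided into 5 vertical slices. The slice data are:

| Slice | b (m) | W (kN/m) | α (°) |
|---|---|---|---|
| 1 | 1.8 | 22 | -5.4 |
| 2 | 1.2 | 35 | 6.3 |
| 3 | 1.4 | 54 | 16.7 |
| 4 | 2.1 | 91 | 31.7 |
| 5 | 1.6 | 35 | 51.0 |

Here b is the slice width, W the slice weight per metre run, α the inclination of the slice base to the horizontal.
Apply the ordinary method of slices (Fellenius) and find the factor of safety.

Ordinary method of slices: FS = Σ[c'·Δl_i + (W_i cosα_i)·tanφ'] / Σ W_i sinα_i, with Δl_i = b_i / cosα_i.
Slice 1: Δl = 1.8/cos(-5.4°) = 1.808 m; N'_1 = 22·cos(-5.4°) = 21.9; c'Δl = 16.63; W sinα = -2.1
Slice 2: Δl = 1.2/cos6.3° = 1.207 m; N'_2 = 35·cos6.3° = 34.8; c'Δl = 11.11; W sinα = 3.8
Slice 3: Δl = 1.4/cos16.7° = 1.462 m; N'_3 = 54·cos16.7° = 51.7; c'Δl = 13.45; W sinα = 15.5
Slice 4: Δl = 2.1/cos31.7° = 2.468 m; N'_4 = 91·cos31.7° = 77.4; c'Δl = 22.71; W sinα = 47.8
Slice 5: Δl = 1.6/cos51.0° = 2.542 m; N'_5 = 35·cos51.0° = 22.0; c'Δl = 23.39; W sinα = 27.2
Σc'Δl = 87.3 kN/m; ΣN' = 207.9 kN/m; ΣW sinα = 92.3 kN/m
Resisting = 87.3 + 207.9·tan28.9° = 87.3 + 114.7 = 202.0 kN/m
FS = 202.0 / 92.3 = 2.189

FS = 2.19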